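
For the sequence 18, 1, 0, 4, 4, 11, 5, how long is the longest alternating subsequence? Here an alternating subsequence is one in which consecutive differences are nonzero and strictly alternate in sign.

Track the best alternating length ending on an up-step vs a down-step at each position: up/down = 1/1, 1/2, 1/2, 3/2, 3/2, 3/2, 3/4.
The maximum over both is 4; one such subsequence is 18, 1, 11, 5.

4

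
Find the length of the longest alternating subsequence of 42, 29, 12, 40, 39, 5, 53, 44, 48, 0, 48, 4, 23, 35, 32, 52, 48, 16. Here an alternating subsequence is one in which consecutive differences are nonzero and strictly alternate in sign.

A longest alternating subsequence is 42, 29, 40, 39, 53, 44, 48, 0, 48, 4, 35, 32, 52, 48 (positions 1,2,4,5,7,8,9,10,11,12,14,15,16,17); its 13 consecutive differences strictly alternate in sign, and length 14 is optimal.

14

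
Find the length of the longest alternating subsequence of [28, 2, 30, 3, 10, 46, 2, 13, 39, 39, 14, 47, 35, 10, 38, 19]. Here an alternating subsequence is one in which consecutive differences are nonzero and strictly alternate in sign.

Track the best alternating length ending on an up-step vs a down-step at each position: up/down = 1/1, 1/2, 3/1, 3/4, 5/4, 5/1, 1/6, 7/6, 7/6, 7/6, 7/8, 9/1, 9/10, 7/10, 11/10, 11/12.
The maximum over both is 12; one such subsequence is 28, 2, 30, 3, 10, 2, 39, 14, 47, 35, 38, 19.

12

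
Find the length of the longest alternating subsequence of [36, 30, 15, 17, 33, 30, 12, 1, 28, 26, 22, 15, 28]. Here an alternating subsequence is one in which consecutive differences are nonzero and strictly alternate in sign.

7

A longest alternating subsequence is 36, 15, 17, 12, 28, 26, 28 (positions 1,3,4,7,9,10,13); its 6 consecutive differences strictly alternate in sign, and length 7 is optimal.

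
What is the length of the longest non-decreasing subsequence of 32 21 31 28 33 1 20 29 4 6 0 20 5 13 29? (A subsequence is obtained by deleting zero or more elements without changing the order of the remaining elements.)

5

One longest non-decreasing subsequence is 1, 4, 6, 20, 29 (positions 6,9,10,12,15), of length 5; no longer one exists.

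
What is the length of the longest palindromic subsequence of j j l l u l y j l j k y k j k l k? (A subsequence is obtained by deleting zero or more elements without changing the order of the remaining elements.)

Using dp[i][j] = 2 + dp[i+1][j−1] if the ends match, else max(dp[i+1][j], dp[i][j−1]):
dp[1][17] = 9. A witness is jjllulljj at positions 1,2,3,4,5,6,9,10,14.

9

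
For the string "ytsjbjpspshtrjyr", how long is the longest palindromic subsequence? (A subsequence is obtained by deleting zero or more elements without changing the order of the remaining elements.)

One longest palindromic subsequence is ytspspsty (positions 1,2,3,7,8,9,10,12,15); it reads the same forward and backward, and the interval DP gives dp[1][16] = 9.

9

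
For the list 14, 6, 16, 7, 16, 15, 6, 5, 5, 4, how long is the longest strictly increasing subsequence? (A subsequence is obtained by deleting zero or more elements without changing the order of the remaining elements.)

Scanning left to right, the best length ending at each element is: 14→1, 6→1, 16→2, 7→2, 16→3, 15→3, 6→1, 5→1, 5→1, 4→1.
So the longest increasing subsequence has length 3, e.g. 6, 7, 16.

3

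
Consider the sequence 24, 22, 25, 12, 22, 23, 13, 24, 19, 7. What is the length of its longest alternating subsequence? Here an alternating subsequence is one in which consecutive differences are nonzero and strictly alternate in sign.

A longest alternating subsequence is 24, 22, 25, 12, 22, 13, 24, 19 (positions 1,2,3,4,5,7,8,9); its 7 consecutive differences strictly alternate in sign, and length 8 is optimal.

8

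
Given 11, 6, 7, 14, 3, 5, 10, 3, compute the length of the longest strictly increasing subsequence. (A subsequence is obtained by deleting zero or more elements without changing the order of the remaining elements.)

3

One longest increasing subsequence is 6, 7, 14 (positions 2,3,4), of length 3; no longer one exists.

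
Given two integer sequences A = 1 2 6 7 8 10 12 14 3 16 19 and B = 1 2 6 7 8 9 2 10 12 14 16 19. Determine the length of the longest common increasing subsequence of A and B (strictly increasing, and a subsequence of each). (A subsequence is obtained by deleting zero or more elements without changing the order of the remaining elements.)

A longest common strictly increasing subsequence is 1, 2, 6, 7, 8, 10, 12, 14, 16, 19 (length 10); it appears in order in both A and B, and no longer such subsequence exists.

10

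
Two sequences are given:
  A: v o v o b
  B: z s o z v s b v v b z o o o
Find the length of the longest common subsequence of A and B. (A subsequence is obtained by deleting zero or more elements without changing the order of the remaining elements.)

Backtracking the LCS table gives one alignment: v (A1,B9) → o (A2,B13) → o (A4,B14).
So the longest common subsequence has length 3.

3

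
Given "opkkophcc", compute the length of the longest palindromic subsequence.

Using dp[i][j] = 2 + dp[i+1][j−1] if the ends match, else max(dp[i+1][j], dp[i][j−1]):
dp[1][9] = 4. A witness is pkkp at positions 2,3,4,6.

4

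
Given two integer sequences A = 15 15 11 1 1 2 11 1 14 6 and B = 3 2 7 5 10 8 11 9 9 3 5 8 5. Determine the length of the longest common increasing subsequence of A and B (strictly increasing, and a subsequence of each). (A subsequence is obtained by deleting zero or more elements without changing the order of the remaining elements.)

For each value that appears in both, track the longest common increasing run ending there.
The best achievable length is 2; one witness is 2, 11 (A-positions 6,7, B-positions 2,7).

2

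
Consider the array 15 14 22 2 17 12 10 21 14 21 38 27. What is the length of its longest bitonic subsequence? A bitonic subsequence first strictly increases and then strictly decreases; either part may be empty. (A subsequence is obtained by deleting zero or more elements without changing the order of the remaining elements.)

Let inc[i] be the LIS ending at i and dec[i] the longest strictly decreasing subsequence starting at i. inc = [1, 1, 2, 1, 2, 2, 2, 3, 3, 4, 5, 5], dec = [4, 3, 4, 1, 3, 2, 1, 2, 1, 1, 2, 1].
max_i inc[i]+dec[i]−1 = 6, with one witness 2, 12, 14, 21, 38, 27.

6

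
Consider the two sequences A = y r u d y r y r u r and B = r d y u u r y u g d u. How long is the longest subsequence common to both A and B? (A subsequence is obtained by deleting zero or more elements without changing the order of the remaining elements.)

Backtracking the LCS table gives one alignment: r (A2,B1) → d (A4,B2) → y (A5,B3) → r (A6,B6) → y (A7,B7) → u (A9,B11).
So the longest common subsequence has length 6.

6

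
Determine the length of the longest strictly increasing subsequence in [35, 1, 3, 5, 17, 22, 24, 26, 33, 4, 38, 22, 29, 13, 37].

9

One longest increasing subsequence is 1, 3, 5, 17, 22, 24, 26, 33, 38 (positions 2,3,4,5,6,7,8,9,11), of length 9; no longer one exists.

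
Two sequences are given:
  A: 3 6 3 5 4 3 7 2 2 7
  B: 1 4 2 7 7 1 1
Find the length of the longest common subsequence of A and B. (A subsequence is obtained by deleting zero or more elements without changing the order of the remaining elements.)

Backtracking the LCS table gives one alignment: 4 (A5,B2) → 7 (A7,B4) → 7 (A10,B5).
So the longest common subsequence has length 3.

3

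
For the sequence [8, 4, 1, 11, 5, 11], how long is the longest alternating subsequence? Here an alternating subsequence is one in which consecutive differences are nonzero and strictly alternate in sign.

A longest alternating subsequence is 8, 4, 11, 5, 11 (positions 1,2,4,5,6); its 4 consecutive differences strictly alternate in sign, and length 5 is optimal.

5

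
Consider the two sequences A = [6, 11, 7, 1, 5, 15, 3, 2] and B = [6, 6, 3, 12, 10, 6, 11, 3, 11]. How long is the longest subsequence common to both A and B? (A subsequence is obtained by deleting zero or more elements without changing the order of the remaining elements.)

3

A longest common subsequence is 6, 11, 3 (length 3); the LCS DP confirms no longer common subsequence exists.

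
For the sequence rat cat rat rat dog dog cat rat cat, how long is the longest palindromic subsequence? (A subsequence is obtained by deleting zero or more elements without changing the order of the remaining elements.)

6

Using dp[i][j] = 2 + dp[i+1][j−1] if the ends match, else max(dp[i+1][j], dp[i][j−1]):
dp[1][9] = 6. A witness is cat rat dog dog rat cat at positions 2,3,5,6,8,9.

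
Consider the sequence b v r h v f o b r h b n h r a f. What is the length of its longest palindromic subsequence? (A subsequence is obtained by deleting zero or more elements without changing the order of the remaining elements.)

7

One longest palindromic subsequence is frhnhrf (positions 6,9,10,12,13,14,16); it reads the same forward and backward, and the interval DP gives dp[1][16] = 7.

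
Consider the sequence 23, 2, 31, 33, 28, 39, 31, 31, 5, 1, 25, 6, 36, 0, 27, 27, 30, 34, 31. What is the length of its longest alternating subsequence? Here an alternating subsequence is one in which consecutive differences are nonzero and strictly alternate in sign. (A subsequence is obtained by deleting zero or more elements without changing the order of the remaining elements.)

A longest alternating subsequence is 23, 2, 31, 28, 39, 5, 25, 6, 36, 0, 34, 31 (positions 1,2,3,5,6,9,11,12,13,14,18,19); its 11 consecutive differences strictly alternate in sign, and length 12 is optimal.

12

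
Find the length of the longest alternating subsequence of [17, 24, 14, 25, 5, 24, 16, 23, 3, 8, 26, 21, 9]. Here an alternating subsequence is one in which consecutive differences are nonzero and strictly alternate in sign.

Track the best alternating length ending on an up-step vs a down-step at each position: up/down = 1/1, 2/1, 1/3, 4/1, 1/5, 6/5, 6/7, 8/7, 1/9, 10/9, 10/1, 10/11, 10/11.
The maximum over both is 11; one such subsequence is 17, 24, 14, 25, 5, 24, 16, 23, 3, 26, 21.

11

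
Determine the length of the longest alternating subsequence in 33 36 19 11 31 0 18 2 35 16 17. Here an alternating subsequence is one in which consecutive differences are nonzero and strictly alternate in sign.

Track the best alternating length ending on an up-step vs a down-step at each position: up/down = 1/1, 2/1, 1/3, 1/3, 4/3, 1/5, 6/5, 6/7, 8/3, 8/9, 10/9.
The maximum over both is 10; one such subsequence is 33, 36, 19, 31, 0, 18, 2, 35, 16, 17.

10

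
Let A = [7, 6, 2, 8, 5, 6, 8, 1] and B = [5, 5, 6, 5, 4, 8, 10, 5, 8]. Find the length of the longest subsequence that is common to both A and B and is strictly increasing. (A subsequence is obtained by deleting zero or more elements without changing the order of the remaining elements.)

3

A longest common strictly increasing subsequence is 5, 6, 8 (length 3); it appears in order in both A and B, and no longer such subsequence exists.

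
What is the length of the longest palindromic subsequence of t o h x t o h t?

Using dp[i][j] = 2 + dp[i+1][j−1] if the ends match, else max(dp[i+1][j], dp[i][j−1]):
dp[1][8] = 5. A witness is thoht at positions 1,3,6,7,8.

5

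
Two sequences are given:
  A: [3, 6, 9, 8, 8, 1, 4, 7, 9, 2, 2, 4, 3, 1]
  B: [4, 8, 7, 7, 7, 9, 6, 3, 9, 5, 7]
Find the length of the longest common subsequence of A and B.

A longest common subsequence is 8, 7, 9, 3 (length 4); the LCS DP confirms no longer common subsequence exists.

4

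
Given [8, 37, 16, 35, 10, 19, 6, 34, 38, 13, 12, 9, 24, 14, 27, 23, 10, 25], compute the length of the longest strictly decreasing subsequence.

Scanning left to right, the best length ending at each element is: 8→1, 37→1, 16→2, 35→2, 10→3, 19→3, 6→4, 34→3, 38→1, 13→4, 12→5, 9→6, 24→4, 14→5, 27→4, 23→5, 10→6, 25→5.
So the longest decreasing subsequence has length 6, e.g. 37, 35, 19, 13, 12, 9.

6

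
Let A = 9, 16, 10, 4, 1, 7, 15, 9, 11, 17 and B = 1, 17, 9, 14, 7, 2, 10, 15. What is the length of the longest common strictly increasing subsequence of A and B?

3

For each value that appears in both, track the longest common increasing run ending there.
The best achievable length is 3; one witness is 1, 7, 15 (A-positions 5,6,7, B-positions 1,5,8).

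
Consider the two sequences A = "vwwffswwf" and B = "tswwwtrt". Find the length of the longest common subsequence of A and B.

Backtracking the LCS table gives one alignment: w (A2,B3) → w (A3,B4) → w (A7,B5).
So the longest common subsequence has length 3.

3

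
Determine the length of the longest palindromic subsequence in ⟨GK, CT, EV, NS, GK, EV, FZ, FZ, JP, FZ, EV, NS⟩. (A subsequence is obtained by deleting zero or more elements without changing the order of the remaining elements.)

7

One longest palindromic subsequence is NS EV FZ JP FZ EV NS (positions 4,6,7,9,10,11,12); it reads the same forward and backward, and the interval DP gives dp[1][12] = 7.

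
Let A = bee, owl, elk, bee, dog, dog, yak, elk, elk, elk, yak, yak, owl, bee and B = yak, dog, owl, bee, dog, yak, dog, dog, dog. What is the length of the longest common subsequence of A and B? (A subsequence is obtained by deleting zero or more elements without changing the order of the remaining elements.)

4

Backtracking the LCS table gives one alignment: owl (A2,B3) → bee (A4,B4) → dog (A5,B8) → dog (A6,B9).
So the longest common subsequence has length 4.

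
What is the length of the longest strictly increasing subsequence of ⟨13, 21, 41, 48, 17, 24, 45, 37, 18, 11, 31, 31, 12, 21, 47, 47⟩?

Scanning left to right, the best length ending at each element is: 13→1, 21→2, 41→3, 48→4, 17→2, 24→3, 45→4, 37→4, 18→3, 11→1, 31→4, 31→4, 12→2, 21→4, 47→5, 47→5.
So the longest increasing subsequence has length 5, e.g. 13, 21, 41, 45, 47.

5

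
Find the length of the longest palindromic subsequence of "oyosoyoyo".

7

One longest palindromic subsequence is oyoyoyo (positions 1,2,3,6,7,8,9); it reads the same forward and backward, and the interval DP gives dp[1][9] = 7.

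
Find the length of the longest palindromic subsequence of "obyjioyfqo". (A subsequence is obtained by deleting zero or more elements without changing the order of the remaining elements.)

One longest palindromic subsequence is oyoyo (positions 1,3,6,7,10); it reads the same forward and backward, and the interval DP gives dp[1][10] = 5.

5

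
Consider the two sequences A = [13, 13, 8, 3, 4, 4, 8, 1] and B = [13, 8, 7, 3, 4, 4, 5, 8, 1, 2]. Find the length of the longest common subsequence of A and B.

7

Backtracking the LCS table gives one alignment: 13 (A2,B1) → 8 (A3,B2) → 3 (A4,B4) → 4 (A5,B5) → 4 (A6,B6) → 8 (A7,B8) → 1 (A8,B9).
So the longest common subsequence has length 7.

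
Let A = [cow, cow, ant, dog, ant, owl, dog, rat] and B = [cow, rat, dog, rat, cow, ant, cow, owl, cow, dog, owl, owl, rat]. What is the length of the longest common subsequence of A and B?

6

Backtracking the LCS table gives one alignment: cow (A1,B1) → cow (A2,B5) → ant (A3,B6) → dog (A4,B10) → owl (A6,B12) → rat (A8,B13).
So the longest common subsequence has length 6.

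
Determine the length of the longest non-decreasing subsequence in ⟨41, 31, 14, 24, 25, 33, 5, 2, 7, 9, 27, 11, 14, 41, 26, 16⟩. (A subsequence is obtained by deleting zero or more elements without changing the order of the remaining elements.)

6

Scanning left to right, the best length ending at each element is: 41→1, 31→1, 14→1, 24→2, 25→3, 33→4, 5→1, 2→1, 7→2, 9→3, 27→4, 11→4, 14→5, 41→6, 26→6, 16→6.
So the longest non-decreasing subsequence has length 6, e.g. 5, 7, 9, 11, 14, 41.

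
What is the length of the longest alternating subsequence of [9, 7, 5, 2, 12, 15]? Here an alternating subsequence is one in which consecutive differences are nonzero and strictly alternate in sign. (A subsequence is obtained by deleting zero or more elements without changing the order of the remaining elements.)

3

Track the best alternating length ending on an up-step vs a down-step at each position: up/down = 1/1, 1/2, 1/2, 1/2, 3/1, 3/1.
The maximum over both is 3; one such subsequence is 9, 7, 12.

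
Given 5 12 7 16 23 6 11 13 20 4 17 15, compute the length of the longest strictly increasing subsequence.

Scanning left to right, the best length ending at each element is: 5→1, 12→2, 7→2, 16→3, 23→4, 6→2, 11→3, 13→4, 20→5, 4→1, 17→5, 15→5.
So the longest increasing subsequence has length 5, e.g. 5, 7, 11, 13, 20.

5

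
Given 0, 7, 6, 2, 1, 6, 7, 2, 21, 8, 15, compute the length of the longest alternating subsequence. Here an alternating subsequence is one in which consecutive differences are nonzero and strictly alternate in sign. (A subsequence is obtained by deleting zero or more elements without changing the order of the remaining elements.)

8

A longest alternating subsequence is 0, 7, 2, 6, 2, 21, 8, 15 (positions 1,2,4,6,8,9,10,11); its 7 consecutive differences strictly alternate in sign, and length 8 is optimal.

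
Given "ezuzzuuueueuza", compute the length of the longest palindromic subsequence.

8

Using dp[i][j] = 2 + dp[i+1][j−1] if the ends match, else max(dp[i+1][j], dp[i][j−1]):
dp[1][14] = 8. A witness is zuuuuuuz at positions 2,3,6,7,8,10,12,13.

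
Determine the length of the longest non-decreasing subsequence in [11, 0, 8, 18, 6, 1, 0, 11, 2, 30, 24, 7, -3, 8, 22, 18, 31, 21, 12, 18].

Let dp[i] be the longest non-decreasing subsequence ending at position i. Then dp = [1, 1, 2, 3, 2, 2, 2, 3, 3, 4, 4, 4, 1, 5, 6, 6, 7, 7, 6, 7].
The maximum is 7; one witness is 0, 1, 2, 7, 8, 22, 31 at positions 2,6,9,12,14,15,17.

7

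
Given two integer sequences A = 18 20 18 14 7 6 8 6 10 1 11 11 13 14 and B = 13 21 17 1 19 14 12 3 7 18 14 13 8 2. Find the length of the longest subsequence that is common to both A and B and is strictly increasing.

2

A longest common strictly increasing subsequence is 13, 14 (length 2); it appears in order in both A and B, and no longer such subsequence exists.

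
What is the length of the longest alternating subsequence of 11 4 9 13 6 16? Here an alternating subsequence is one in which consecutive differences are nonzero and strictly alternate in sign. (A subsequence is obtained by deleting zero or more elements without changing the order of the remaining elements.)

5

Track the best alternating length ending on an up-step vs a down-step at each position: up/down = 1/1, 1/2, 3/2, 3/1, 3/4, 5/1.
The maximum over both is 5; one such subsequence is 11, 4, 9, 6, 16.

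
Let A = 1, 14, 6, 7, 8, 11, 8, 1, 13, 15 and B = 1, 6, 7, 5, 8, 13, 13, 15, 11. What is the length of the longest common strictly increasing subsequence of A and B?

6

A longest common strictly increasing subsequence is 1, 6, 7, 8, 13, 15 (length 6); it appears in order in both A and B, and no longer such subsequence exists.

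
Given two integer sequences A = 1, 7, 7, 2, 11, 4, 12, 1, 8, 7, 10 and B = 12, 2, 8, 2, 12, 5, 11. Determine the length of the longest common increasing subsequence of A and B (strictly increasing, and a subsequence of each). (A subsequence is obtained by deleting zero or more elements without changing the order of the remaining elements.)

A longest common strictly increasing subsequence is 2, 8 (length 2); it appears in order in both A and B, and no longer such subsequence exists.

2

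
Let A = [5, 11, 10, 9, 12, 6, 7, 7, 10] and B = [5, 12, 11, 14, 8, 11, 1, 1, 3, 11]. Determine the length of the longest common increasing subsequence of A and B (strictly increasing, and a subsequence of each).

2

A longest common strictly increasing subsequence is 5, 12 (length 2); it appears in order in both A and B, and no longer such subsequence exists.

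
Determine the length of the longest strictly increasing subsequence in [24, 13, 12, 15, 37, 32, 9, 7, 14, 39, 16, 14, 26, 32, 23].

5

Let dp[i] be the longest increasing subsequence ending at position i. Then dp = [1, 1, 1, 2, 3, 3, 1, 1, 2, 4, 3, 2, 4, 5, 4].
The maximum is 5; one witness is 13, 15, 16, 26, 32 at positions 2,4,11,13,14.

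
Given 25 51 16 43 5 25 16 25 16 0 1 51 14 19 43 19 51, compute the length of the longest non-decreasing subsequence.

One longest non-decreasing subsequence is 16, 16, 16, 19, 43, 51 (positions 3,7,9,14,15,17), of length 6; no longer one exists.

6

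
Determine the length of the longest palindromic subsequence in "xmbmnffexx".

Using dp[i][j] = 2 + dp[i+1][j−1] if the ends match, else max(dp[i+1][j], dp[i][j−1]):
dp[1][10] = 5. A witness is xmbmx at positions 1,2,3,4,10.

5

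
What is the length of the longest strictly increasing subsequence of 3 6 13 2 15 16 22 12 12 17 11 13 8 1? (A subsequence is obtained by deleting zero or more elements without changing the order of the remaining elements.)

Let dp[i] be the longest increasing subsequence ending at position i. Then dp = [1, 2, 3, 1, 4, 5, 6, 3, 3, 6, 3, 4, 3, 1].
The maximum is 6; one witness is 3, 6, 13, 15, 16, 22 at positions 1,2,3,5,6,7.

6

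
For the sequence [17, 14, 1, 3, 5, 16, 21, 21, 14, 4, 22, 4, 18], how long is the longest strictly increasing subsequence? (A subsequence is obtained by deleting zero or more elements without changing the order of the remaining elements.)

Let dp[i] be the longest increasing subsequence ending at position i. Then dp = [1, 1, 1, 2, 3, 4, 5, 5, 4, 3, 6, 3, 5].
The maximum is 6; one witness is 1, 3, 5, 16, 21, 22 at positions 3,4,5,6,7,11.

6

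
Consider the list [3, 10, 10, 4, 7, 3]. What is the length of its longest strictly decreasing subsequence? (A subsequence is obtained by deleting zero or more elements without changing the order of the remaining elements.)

Let dp[i] be the longest decreasing subsequence ending at position i. Then dp = [1, 1, 1, 2, 2, 3].
The maximum is 3; one witness is 10, 4, 3 at positions 2,4,6.

3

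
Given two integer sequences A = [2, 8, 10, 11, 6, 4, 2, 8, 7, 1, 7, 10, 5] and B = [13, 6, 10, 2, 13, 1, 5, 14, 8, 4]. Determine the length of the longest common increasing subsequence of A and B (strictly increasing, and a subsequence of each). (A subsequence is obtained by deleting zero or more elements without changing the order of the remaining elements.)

A longest common strictly increasing subsequence is 6, 10 (length 2); it appears in order in both A and B, and no longer such subsequence exists.

2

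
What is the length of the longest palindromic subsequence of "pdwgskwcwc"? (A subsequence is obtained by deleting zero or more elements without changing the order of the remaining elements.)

One longest palindromic subsequence is cwc (positions 8,9,10); it reads the same forward and backward, and the interval DP gives dp[1][10] = 3.

3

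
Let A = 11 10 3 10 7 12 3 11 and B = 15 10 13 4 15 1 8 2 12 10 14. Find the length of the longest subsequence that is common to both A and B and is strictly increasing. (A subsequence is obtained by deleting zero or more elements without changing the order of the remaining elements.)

2

A longest common strictly increasing subsequence is 10, 12 (length 2); it appears in order in both A and B, and no longer such subsequence exists.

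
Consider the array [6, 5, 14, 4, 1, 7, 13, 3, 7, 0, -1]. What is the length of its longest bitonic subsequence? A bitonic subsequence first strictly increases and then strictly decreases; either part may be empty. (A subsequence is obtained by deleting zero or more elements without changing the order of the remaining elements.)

6

One longest bitonic subsequence is 6, 5, 4, 3, 0, -1 (positions 1,2,4,8,10,11): it rises to 6 then falls. Length 6 is optimal.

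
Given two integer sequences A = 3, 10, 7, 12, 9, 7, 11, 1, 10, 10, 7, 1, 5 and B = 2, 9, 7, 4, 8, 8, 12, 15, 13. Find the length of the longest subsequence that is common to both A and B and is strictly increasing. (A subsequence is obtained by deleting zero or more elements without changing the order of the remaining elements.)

For each value that appears in both, track the longest common increasing run ending there.
The best achievable length is 2; one witness is 7, 12 (A-positions 3,4, B-positions 3,7).

2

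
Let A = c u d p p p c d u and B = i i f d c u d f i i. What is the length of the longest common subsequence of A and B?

3

Backtracking the LCS table gives one alignment: c (A1,B5) → u (A2,B6) → d (A3,B7).
So the longest common subsequence has length 3.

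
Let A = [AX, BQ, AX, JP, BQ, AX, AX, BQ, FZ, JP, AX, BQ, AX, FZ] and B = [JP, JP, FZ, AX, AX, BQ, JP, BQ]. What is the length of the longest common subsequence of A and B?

6

A longest common subsequence is JP, AX, AX, BQ, JP, BQ (length 6); the LCS DP confirms no longer common subsequence exists.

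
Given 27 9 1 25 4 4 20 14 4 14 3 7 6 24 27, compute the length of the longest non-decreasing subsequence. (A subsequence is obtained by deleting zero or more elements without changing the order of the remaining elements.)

One longest non-decreasing subsequence is 1, 4, 4, 14, 14, 24, 27 (positions 3,5,6,8,10,14,15), of length 7; no longer one exists.

7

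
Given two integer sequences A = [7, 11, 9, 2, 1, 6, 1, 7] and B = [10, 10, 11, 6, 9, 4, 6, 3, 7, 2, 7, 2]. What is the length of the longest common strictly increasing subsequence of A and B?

2

A longest common strictly increasing subsequence is 6, 7 (length 2); it appears in order in both A and B, and no longer such subsequence exists.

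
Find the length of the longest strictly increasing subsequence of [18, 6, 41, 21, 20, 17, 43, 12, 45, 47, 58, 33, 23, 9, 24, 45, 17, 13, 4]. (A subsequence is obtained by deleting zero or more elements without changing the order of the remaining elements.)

6

One longest increasing subsequence is 18, 41, 43, 45, 47, 58 (positions 1,3,7,9,10,11), of length 6; no longer one exists.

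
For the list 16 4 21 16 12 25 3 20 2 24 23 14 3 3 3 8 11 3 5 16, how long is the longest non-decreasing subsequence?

One longest non-decreasing subsequence is 3, 3, 3, 3, 8, 11, 16 (positions 7,13,14,15,16,17,20), of length 7; no longer one exists.

7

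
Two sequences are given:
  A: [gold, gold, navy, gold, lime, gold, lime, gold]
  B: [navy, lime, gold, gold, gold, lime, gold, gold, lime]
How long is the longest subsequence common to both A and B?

A longest common subsequence is gold, gold, gold, lime, gold, lime (length 6); the LCS DP confirms no longer common subsequence exists.

6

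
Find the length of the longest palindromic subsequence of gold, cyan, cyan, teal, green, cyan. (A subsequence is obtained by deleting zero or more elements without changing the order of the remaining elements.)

One longest palindromic subsequence is cyan green cyan (positions 2,5,6); it reads the same forward and backward, and the interval DP gives dp[1][6] = 3.

3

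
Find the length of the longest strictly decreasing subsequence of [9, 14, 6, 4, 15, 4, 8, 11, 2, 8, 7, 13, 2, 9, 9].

5

Scanning left to right, the best length ending at each element is: 9→1, 14→1, 6→2, 4→3, 15→1, 4→3, 8→2, 11→2, 2→4, 8→3, 7→4, 13→2, 2→5, 9→3, 9→3.
So the longest decreasing subsequence has length 5, e.g. 14, 11, 8, 7, 2.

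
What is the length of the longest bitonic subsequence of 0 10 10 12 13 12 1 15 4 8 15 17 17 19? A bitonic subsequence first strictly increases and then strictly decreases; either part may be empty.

7

One longest bitonic subsequence is 0, 10, 12, 13, 15, 17, 19 (positions 1,2,4,5,8,12,14): it rises to 19 then falls. Length 7 is optimal.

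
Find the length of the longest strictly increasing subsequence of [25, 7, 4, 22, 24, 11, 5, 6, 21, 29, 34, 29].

6

Let dp[i] be the longest increasing subsequence ending at position i. Then dp = [1, 1, 1, 2, 3, 2, 2, 3, 4, 5, 6, 5].
The maximum is 6; one witness is 4, 5, 6, 21, 29, 34 at positions 3,7,8,9,10,11.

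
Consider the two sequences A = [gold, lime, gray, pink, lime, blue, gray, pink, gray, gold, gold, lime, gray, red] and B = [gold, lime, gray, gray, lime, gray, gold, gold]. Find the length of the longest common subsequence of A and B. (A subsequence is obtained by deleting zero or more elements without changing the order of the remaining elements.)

7

A longest common subsequence is gold, lime, gray, lime, gray, gold, gold (length 7); the LCS DP confirms no longer common subsequence exists.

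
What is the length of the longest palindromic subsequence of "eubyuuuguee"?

7

One longest palindromic subsequence is euuuuue (positions 1,2,5,6,7,9,11); it reads the same forward and backward, and the interval DP gives dp[1][11] = 7.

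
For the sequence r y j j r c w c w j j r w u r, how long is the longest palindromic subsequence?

9

Using dp[i][j] = 2 + dp[i+1][j−1] if the ends match, else max(dp[i+1][j], dp[i][j−1]):
dp[1][15] = 9. A witness is rjjwcwjjr at positions 1,3,4,7,8,9,10,11,15.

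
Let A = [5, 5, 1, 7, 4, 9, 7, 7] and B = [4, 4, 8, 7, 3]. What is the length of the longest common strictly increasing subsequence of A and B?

For each value that appears in both, track the longest common increasing run ending there.
The best achievable length is 2; one witness is 4, 7 (A-positions 5,7, B-positions 1,4).

2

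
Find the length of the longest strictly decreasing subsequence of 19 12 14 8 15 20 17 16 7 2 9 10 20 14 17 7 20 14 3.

Scanning left to right, the best length ending at each element is: 19→1, 12→2, 14→2, 8→3, 15→2, 20→1, 17→2, 16→3, 7→4, 2→5, 9→4, 10→4, 20→1, 14→4, 17→2, 7→5, 20→1, 14→4, 3→6.
So the longest decreasing subsequence has length 6, e.g. 19, 17, 16, 9, 7, 3.

6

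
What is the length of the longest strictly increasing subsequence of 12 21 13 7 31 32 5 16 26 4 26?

Scanning left to right, the best length ending at each element is: 12→1, 21→2, 13→2, 7→1, 31→3, 32→4, 5→1, 16→3, 26→4, 4→1, 26→4.
So the longest increasing subsequence has length 4, e.g. 12, 21, 31, 32.

4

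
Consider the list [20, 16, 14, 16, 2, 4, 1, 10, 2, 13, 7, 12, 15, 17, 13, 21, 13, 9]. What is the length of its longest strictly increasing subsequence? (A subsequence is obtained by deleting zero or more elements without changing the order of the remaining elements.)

Scanning left to right, the best length ending at each element is: 20→1, 16→1, 14→1, 16→2, 2→1, 4→2, 1→1, 10→3, 2→2, 13→4, 7→3, 12→4, 15→5, 17→6, 13→5, 21→7, 13→5, 9→4.
So the longest increasing subsequence has length 7, e.g. 2, 4, 10, 13, 15, 17, 21.

7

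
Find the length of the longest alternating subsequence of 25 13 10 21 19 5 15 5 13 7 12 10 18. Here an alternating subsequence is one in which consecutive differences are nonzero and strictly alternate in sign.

11

Track the best alternating length ending on an up-step vs a down-step at each position: up/down = 1/1, 1/2, 1/2, 3/2, 3/4, 1/4, 5/4, 1/6, 7/6, 7/8, 9/8, 9/10, 11/4.
The maximum over both is 11; one such subsequence is 25, 13, 21, 5, 15, 5, 13, 7, 12, 10, 18.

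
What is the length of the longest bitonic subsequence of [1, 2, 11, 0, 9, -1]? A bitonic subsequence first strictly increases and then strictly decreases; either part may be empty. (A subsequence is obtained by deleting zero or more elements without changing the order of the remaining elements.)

One longest bitonic subsequence is 1, 2, 11, 9, -1 (positions 1,2,3,5,6): it rises to 11 then falls. Length 5 is optimal.

5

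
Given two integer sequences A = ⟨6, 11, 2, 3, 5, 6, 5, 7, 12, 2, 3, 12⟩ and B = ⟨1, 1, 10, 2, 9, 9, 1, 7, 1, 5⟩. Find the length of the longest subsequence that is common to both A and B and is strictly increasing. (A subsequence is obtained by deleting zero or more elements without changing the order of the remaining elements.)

2

A longest common strictly increasing subsequence is 2, 7 (length 2); it appears in order in both A and B, and no longer such subsequence exists.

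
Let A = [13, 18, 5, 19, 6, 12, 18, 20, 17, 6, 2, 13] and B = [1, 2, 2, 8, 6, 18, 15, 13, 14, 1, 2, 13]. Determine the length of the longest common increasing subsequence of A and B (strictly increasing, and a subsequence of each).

For each value that appears in both, track the longest common increasing run ending there.
The best achievable length is 2; one witness is 6, 18 (A-positions 5,7, B-positions 5,6).

2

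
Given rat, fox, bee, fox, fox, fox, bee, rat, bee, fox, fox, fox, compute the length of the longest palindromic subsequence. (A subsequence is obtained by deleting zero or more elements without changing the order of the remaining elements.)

Using dp[i][j] = 2 + dp[i+1][j−1] if the ends match, else max(dp[i+1][j], dp[i][j−1]):
dp[1][12] = 9. A witness is fox fox fox bee rat bee fox fox fox at positions 2,4,5,7,8,9,10,11,12.

9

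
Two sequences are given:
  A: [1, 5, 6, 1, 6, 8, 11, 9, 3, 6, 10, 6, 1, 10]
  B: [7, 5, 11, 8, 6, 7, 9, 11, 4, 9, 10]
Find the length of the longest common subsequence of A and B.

Backtracking the LCS table gives one alignment: 5 (A2,B2) → 6 (A3,B5) → 11 (A7,B8) → 9 (A8,B10) → 10 (A14,B11).
So the longest common subsequence has length 5.

5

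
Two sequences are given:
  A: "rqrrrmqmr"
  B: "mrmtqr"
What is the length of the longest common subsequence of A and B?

4

Backtracking the LCS table gives one alignment: r (A5,B2) → m (A6,B3) → q (A7,B5) → r (A9,B6).
So the longest common subsequence has length 4.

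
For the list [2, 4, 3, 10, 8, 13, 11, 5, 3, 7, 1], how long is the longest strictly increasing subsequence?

4

One longest increasing subsequence is 2, 4, 10, 13 (positions 1,2,4,6), of length 4; no longer one exists.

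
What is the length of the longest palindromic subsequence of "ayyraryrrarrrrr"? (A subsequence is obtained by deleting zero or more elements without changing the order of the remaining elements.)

One longest palindromic subsequence is rrrrrrrrr (positions 4,6,8,9,11,12,13,14,15); it reads the same forward and backward, and the interval DP gives dp[1][15] = 9.

9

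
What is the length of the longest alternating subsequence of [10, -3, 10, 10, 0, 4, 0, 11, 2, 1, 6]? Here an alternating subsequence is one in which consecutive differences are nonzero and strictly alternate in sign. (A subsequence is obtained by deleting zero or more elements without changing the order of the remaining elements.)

9

A longest alternating subsequence is 10, -3, 10, 0, 4, 0, 11, 2, 6 (positions 1,2,3,5,6,7,8,9,11); its 8 consecutive differences strictly alternate in sign, and length 9 is optimal.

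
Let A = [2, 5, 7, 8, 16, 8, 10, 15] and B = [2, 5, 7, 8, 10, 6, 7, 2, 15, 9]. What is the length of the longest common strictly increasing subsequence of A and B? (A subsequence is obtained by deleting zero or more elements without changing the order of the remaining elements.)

A longest common strictly increasing subsequence is 2, 5, 7, 8, 10, 15 (length 6); it appears in order in both A and B, and no longer such subsequence exists.

6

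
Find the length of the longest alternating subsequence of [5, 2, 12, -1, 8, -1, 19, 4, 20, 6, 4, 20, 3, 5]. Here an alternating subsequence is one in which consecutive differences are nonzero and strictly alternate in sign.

13

Track the best alternating length ending on an up-step vs a down-step at each position: up/down = 1/1, 1/2, 3/1, 1/4, 5/4, 1/6, 7/1, 7/8, 9/1, 9/10, 7/10, 11/1, 7/12, 13/12.
The maximum over both is 13; one such subsequence is 5, 2, 12, -1, 8, -1, 19, 4, 20, 6, 20, 3, 5.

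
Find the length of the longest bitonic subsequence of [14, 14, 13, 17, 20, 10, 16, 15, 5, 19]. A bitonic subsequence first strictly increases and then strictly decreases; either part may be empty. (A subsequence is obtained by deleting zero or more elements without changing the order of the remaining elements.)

6

Let inc[i] be the LIS ending at i and dec[i] the longest strictly decreasing subsequence starting at i. inc = [1, 1, 1, 2, 3, 1, 2, 2, 1, 3], dec = [4, 4, 3, 4, 4, 2, 3, 2, 1, 1].
max_i inc[i]+dec[i]−1 = 6, with one witness 14, 17, 20, 16, 15, 5.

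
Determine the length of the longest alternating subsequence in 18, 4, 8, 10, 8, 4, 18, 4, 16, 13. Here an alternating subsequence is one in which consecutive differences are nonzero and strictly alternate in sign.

A longest alternating subsequence is 18, 4, 10, 8, 18, 4, 16, 13 (positions 1,2,4,5,7,8,9,10); its 7 consecutive differences strictly alternate in sign, and length 8 is optimal.

8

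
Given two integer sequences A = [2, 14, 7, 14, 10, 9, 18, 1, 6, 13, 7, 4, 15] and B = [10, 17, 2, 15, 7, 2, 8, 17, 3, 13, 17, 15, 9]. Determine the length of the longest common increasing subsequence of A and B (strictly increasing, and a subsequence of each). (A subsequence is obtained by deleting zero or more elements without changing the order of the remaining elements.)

4

For each value that appears in both, track the longest common increasing run ending there.
The best achievable length is 4; one witness is 2, 7, 13, 15 (A-positions 1,3,10,13, B-positions 3,5,10,12).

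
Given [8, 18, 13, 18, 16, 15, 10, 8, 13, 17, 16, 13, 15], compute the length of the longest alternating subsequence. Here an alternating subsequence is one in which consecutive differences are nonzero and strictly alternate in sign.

8

Track the best alternating length ending on an up-step vs a down-step at each position: up/down = 1/1, 2/1, 2/3, 4/1, 4/5, 4/5, 2/5, 1/5, 6/5, 6/5, 6/7, 6/7, 8/7.
The maximum over both is 8; one such subsequence is 8, 18, 13, 18, 16, 17, 13, 15.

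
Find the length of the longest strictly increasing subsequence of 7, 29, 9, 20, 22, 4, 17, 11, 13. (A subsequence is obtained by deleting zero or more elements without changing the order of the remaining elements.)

Let dp[i] be the longest increasing subsequence ending at position i. Then dp = [1, 2, 2, 3, 4, 1, 3, 3, 4].
The maximum is 4; one witness is 7, 9, 20, 22 at positions 1,3,4,5.

4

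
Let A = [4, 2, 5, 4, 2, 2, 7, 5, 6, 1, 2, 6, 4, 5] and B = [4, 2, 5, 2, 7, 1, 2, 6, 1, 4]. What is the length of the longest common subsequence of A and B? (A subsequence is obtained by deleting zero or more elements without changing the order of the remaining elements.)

A longest common subsequence is 4, 2, 5, 2, 7, 1, 2, 6, 4 (length 9); the LCS DP confirms no longer common subsequence exists.

9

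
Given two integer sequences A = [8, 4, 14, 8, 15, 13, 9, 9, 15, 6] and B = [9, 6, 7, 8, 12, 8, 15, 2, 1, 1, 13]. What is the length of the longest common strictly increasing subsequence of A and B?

For each value that appears in both, track the longest common increasing run ending there.
The best achievable length is 2; one witness is 8, 15 (A-positions 1,5, B-positions 4,7).

2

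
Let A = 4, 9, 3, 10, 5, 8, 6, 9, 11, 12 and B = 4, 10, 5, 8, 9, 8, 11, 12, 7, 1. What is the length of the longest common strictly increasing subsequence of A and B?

6

For each value that appears in both, track the longest common increasing run ending there.
The best achievable length is 6; one witness is 4, 5, 8, 9, 11, 12 (A-positions 1,5,6,8,9,10, B-positions 1,3,4,5,7,8).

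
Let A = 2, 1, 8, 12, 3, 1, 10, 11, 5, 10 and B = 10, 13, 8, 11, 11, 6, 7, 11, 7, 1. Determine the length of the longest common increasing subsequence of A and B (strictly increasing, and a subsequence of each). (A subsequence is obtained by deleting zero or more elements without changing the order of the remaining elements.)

A longest common strictly increasing subsequence is 10, 11 (length 2); it appears in order in both A and B, and no longer such subsequence exists.

2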